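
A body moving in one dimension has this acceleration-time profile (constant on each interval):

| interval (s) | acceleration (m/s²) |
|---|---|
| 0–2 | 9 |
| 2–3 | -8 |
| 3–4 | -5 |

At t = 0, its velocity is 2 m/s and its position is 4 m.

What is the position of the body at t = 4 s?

51.5 m

On each constant-a segment, Δv = aΔt and Δx = v₀Δt + ½aΔt²; chain segment to segment.
0–2 s: v starts 2 m/s; Δx = 2·2 + ½·9·2² = 22 m; v ends 20 m/s.
2–3 s: v starts 20 m/s; Δx = 20·1 + ½·-8·1² = 16 m; v ends 12 m/s.
3–4 s: v starts 12 m/s; Δx = 12·1 + ½·-5·1² = 9.5 m; v ends 7 m/s.
x(4) = 4 + Σ Δx = 51.5 m.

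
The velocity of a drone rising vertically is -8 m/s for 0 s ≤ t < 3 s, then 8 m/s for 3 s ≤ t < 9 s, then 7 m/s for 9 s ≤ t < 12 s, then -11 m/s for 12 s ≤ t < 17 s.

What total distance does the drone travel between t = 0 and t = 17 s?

148 m

Distance (not displacement) is the total path length: add the absolute areas under v-t.
0–3 s: |-8| × 3 = 24 m
3–9 s: |8| × 6 = 48 m
9–12 s: |7| × 3 = 21 m
12–17 s: |-11| × 5 = 55 m
Total distance = 148 m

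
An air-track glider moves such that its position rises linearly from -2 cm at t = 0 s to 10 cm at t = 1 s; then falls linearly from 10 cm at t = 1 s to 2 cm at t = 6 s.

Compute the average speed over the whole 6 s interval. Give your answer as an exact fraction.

Average speed = (total path length)/(elapsed time); on a piecewise-linear x-t graph the path length is Σ|Δx|.
0–1 s: |Δx| = |10 − -2| = 12 cm
1–6 s: |Δx| = |2 − 10| = 8 cm
Total path = 20 cm; average speed = 20/6 = 10/3 cm/s.

10/3 cm/s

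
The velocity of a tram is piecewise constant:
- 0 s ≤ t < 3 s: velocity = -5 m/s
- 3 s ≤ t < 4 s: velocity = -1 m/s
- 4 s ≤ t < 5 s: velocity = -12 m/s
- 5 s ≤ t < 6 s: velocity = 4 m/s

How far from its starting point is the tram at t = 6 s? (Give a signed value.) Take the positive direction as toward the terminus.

Displacement is the signed area under the v-t curve.
0–3 s: -5 × 3 = -15 m
3–4 s: -1 × 1 = -1 m
4–5 s: -12 × 1 = -12 m
5–6 s: 4 × 1 = 4 m
Net displacement = -24 m

-24 m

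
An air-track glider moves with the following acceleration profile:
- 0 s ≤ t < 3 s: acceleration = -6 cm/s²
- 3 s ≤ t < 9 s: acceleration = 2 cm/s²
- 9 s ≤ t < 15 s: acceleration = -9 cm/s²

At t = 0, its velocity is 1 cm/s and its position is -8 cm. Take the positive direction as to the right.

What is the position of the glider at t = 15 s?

On each constant-a segment, Δv = aΔt and Δx = v₀Δt + ½aΔt²; chain segment to segment.
0–3 s: v starts 1 cm/s; Δx = 1·3 + ½·-6·3² = -24 cm; v ends -17 cm/s.
3–9 s: v starts -17 cm/s; Δx = -17·6 + ½·2·6² = -66 cm; v ends -5 cm/s.
9–15 s: v starts -5 cm/s; Δx = -5·6 + ½·-9·6² = -192 cm; v ends -59 cm/s.
x(15) = -8 + Σ Δx = -290 cm.

-290 cm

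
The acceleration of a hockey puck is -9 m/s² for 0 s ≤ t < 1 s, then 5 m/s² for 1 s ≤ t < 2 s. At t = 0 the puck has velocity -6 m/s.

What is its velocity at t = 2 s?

-10 m/s

Δv equals the area under the a-t graph; then v = v₀ + Δv.
0–1 s: -9 × 1 = -9 m/s
1–2 s: 5 × 1 = 5 m/s
Δv = -4 m/s, so v(2) = -6 + (-4) = -10 m/s.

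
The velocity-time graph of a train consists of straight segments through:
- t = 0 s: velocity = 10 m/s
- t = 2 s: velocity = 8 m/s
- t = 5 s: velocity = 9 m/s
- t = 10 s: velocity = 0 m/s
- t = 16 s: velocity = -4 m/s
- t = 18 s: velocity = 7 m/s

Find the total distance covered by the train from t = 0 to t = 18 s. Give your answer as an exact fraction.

923/11 m

Distance (not displacement) is the total path length: add the absolute areas under v-t.
0–2 s: |½(10 + 8)(2)| = 18 m
2–5 s: |½(8 + 9)(3)| = 25.5 m
5–10 s: |½(9 + 0)(5)| = 22.5 m
10–16 s: |½(0 + -4)(6)| = 12 m
16–18 s: v = 0 at t = 184/11 s; triangle areas 16/11 + 49/11 = 65/11 m
Total distance = 923/11 m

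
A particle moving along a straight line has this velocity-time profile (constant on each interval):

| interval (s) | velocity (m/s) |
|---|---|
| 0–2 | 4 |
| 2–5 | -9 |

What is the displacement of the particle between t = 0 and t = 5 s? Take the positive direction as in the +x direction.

-19 m

Net displacement equals the area under the velocity-time graph (areas below the axis count negative).
0–2 s: 4 × 2 = 8 m
2–5 s: -9 × 3 = -27 m
Net displacement = -19 m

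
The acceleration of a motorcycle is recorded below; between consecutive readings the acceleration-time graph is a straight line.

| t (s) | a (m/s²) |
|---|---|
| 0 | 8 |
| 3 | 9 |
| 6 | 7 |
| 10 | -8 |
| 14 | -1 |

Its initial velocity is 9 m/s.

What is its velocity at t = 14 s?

38.5 m/s

Δv equals the area under the a-t graph; then v = v₀ + Δv.
0–3 s: ½(8 + 9)(3) = 25.5 m/s
3–6 s: ½(9 + 7)(3) = 24 m/s
6–10 s: ½(7 + -8)(4) = -2 m/s
10–14 s: ½(-8 + -1)(4) = -18 m/s
Δv = 29.5 m/s, so v(14) = 9 + (29.5) = 38.5 m/s.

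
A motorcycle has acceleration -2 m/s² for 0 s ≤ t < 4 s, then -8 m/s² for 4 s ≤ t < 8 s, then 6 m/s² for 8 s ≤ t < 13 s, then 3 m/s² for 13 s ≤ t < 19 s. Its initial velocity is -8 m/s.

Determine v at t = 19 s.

0 m/s

Δv equals the area under the a-t graph; then v = v₀ + Δv.
0–4 s: -2 × 4 = -8 m/s
4–8 s: -8 × 4 = -32 m/s
8–13 s: 6 × 5 = 30 m/s
13–19 s: 3 × 6 = 18 m/s
Δv = 8 m/s, so v(19) = -8 + (8) = 0 m/s.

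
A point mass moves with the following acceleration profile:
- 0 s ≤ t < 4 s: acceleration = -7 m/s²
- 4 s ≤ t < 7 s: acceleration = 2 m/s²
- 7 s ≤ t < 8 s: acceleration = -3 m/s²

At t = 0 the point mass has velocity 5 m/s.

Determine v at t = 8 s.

Δv equals the area under the a-t graph; then v = v₀ + Δv.
0–4 s: -7 × 4 = -28 m/s
4–7 s: 2 × 3 = 6 m/s
7–8 s: -3 × 1 = -3 m/s
Δv = -25 m/s, so v(8) = 5 + (-25) = -20 m/s.

-20 m/s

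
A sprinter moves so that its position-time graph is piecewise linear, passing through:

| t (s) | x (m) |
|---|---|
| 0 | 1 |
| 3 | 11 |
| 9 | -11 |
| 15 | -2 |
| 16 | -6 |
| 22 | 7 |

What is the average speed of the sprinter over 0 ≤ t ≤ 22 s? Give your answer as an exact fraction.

29/11 m/s

Average speed = (total path length)/(elapsed time); on a piecewise-linear x-t graph the path length is Σ|Δx|.
0–3 s: |Δx| = |11 − 1| = 10 m
3–9 s: |Δx| = |-11 − 11| = 22 m
9–15 s: |Δx| = |-2 − -11| = 9 m
15–16 s: |Δx| = |-6 − -2| = 4 m
16–22 s: |Δx| = |7 − -6| = 13 m
Total path = 58 m; average speed = 58/22 = 29/11 m/s.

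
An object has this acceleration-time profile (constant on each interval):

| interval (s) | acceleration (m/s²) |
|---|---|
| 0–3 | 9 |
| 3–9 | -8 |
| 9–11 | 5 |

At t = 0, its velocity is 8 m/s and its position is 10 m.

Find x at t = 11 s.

124.5 m

On each constant-a segment, Δv = aΔt and Δx = v₀Δt + ½aΔt²; chain segment to segment.
0–3 s: v starts 8 m/s; Δx = 8·3 + ½·9·3² = 64.5 m; v ends 35 m/s.
3–9 s: v starts 35 m/s; Δx = 35·6 + ½·-8·6² = 66 m; v ends -13 m/s.
9–11 s: v starts -13 m/s; Δx = -13·2 + ½·5·2² = -16 m; v ends -3 m/s.
x(11) = 10 + Σ Δx = 124.5 m.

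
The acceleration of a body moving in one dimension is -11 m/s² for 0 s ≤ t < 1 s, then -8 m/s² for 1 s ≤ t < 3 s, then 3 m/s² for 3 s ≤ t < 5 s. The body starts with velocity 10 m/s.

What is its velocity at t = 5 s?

-11 m/s

Δv equals the area under the a-t graph; then v = v₀ + Δv.
0–1 s: -11 × 1 = -11 m/s
1–3 s: -8 × 2 = -16 m/s
3–5 s: 3 × 2 = 6 m/s
Δv = -21 m/s, so v(5) = 10 + (-21) = -11 m/s.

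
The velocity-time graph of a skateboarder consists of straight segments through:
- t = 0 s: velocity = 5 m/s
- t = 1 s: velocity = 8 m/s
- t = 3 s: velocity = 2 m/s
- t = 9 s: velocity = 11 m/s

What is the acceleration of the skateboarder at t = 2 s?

Acceleration is the slope of the v-t graph on 1–3 s: (2 − 8)/(3 − 1) = -3 m/s².

-3 m/s²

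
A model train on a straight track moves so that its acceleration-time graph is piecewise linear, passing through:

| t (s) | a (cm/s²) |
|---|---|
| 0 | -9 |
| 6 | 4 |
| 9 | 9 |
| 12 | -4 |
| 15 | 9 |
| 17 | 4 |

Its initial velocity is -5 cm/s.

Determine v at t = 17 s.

27.5 cm/s

Δv equals the area under the a-t graph; then v = v₀ + Δv.
0–6 s: ½(-9 + 4)(6) = -15 cm/s
6–9 s: ½(4 + 9)(3) = 19.5 cm/s
9–12 s: ½(9 + -4)(3) = 7.5 cm/s
12–15 s: ½(-4 + 9)(3) = 7.5 cm/s
15–17 s: ½(9 + 4)(2) = 13 cm/s
Δv = 32.5 cm/s, so v(17) = -5 + (32.5) = 27.5 cm/s.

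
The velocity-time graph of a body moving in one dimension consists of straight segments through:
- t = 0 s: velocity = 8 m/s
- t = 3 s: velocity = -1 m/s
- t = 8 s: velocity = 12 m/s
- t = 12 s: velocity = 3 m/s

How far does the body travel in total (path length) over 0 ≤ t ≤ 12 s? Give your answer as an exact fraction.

2680/39 m

Total distance travelled is ∫|v| dt — sum the magnitudes of each area piece.
0–3 s: v = 0 at t = 8/3 s; triangle areas 32/3 + 1/6 = 65/6 m
3–8 s: v = 0 at t = 44/13 s; triangle areas 5/26 + 360/13 = 725/26 m
8–12 s: |½(12 + 3)(4)| = 30 m
Total distance = 2680/39 m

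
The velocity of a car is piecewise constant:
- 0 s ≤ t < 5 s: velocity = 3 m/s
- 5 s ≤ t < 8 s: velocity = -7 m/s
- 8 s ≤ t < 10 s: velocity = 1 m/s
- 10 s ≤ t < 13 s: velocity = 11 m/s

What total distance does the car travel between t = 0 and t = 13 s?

Distance (not displacement) is the total path length: add the absolute areas under v-t.
0–5 s: |3| × 5 = 15 m
5–8 s: |-7| × 3 = 21 m
8–10 s: |1| × 2 = 2 m
10–13 s: |11| × 3 = 33 m
Total distance = 71 m

71 m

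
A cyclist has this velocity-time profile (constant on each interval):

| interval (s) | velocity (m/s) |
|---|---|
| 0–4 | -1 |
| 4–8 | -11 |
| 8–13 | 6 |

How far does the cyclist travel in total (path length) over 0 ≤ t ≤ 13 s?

Distance (not displacement) is the total path length: add the absolute areas under v-t.
0–4 s: |-1| × 4 = 4 m
4–8 s: |-11| × 4 = 44 m
8–13 s: |6| × 5 = 30 m
Total distance = 78 m

78 m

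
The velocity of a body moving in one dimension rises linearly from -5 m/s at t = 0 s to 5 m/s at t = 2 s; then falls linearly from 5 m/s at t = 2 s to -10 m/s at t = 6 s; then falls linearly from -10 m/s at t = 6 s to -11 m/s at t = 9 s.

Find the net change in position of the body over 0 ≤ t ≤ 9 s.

-41.5 m

Net displacement equals the area under the velocity-time graph (areas below the axis count negative).
0–2 s: ½(-5 + 5)(2) = 0 m
2–6 s: ½(5 + -10)(4) = -10 m
6–9 s: ½(-10 + -11)(3) = -31.5 m
Net displacement = -41.5 m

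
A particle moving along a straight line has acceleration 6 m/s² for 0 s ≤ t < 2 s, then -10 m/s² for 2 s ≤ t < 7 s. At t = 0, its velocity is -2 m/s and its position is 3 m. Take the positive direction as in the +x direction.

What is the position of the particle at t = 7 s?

On each constant-a segment, Δv = aΔt and Δx = v₀Δt + ½aΔt²; chain segment to segment.
0–2 s: v starts -2 m/s; Δx = -2·2 + ½·6·2² = 8 m; v ends 10 m/s.
2–7 s: v starts 10 m/s; Δx = 10·5 + ½·-10·5² = -75 m; v ends -40 m/s.
x(7) = 3 + Σ Δx = -64 m.

-64 m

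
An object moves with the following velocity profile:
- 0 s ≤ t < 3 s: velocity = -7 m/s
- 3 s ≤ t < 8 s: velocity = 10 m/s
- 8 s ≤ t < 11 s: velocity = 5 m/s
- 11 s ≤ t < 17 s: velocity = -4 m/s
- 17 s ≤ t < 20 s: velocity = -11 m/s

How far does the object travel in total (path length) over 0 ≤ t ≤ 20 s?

Distance (not displacement) is the total path length: add the absolute areas under v-t.
0–3 s: |-7| × 3 = 21 m
3–8 s: |10| × 5 = 50 m
8–11 s: |5| × 3 = 15 m
11–17 s: |-4| × 6 = 24 m
17–20 s: |-11| × 3 = 33 m
Total distance = 143 m

143 m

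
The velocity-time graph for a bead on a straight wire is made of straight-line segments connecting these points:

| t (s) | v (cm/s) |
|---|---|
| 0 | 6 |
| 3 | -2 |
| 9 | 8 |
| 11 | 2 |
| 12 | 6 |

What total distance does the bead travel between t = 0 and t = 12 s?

41.9 cm

Total distance travelled is ∫|v| dt — sum the magnitudes of each area piece.
0–3 s: v = 0 at t = 2.25 s; triangle areas 6.75 + 0.75 = 7.5 cm
3–9 s: v = 0 at t = 4.2 s; triangle areas 1.2 + 19.2 = 20.4 cm
9–11 s: |½(8 + 2)(2)| = 10 cm
11–12 s: |½(2 + 6)(1)| = 4 cm
Total distance = 41.9 cm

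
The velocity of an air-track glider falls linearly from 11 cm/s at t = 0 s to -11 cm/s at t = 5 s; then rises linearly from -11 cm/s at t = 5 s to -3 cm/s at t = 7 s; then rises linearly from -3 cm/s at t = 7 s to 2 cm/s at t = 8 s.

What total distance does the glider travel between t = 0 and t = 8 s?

Distance (not displacement) is the total path length: add the absolute areas under v-t.
0–5 s: v = 0 at t = 2.5 s; triangle areas 13.75 + 13.75 = 27.5 cm
5–7 s: |½(-11 + -3)(2)| = 14 cm
7–8 s: v = 0 at t = 7.6 s; triangle areas 0.9 + 0.4 = 1.3 cm
Total distance = 42.8 cm

42.8 cm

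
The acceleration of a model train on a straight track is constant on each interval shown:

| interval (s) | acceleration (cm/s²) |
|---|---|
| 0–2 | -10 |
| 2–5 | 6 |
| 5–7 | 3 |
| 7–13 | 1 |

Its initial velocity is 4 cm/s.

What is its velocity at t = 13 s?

Δv equals the area under the a-t graph; then v = v₀ + Δv.
0–2 s: -10 × 2 = -20 cm/s
2–5 s: 6 × 3 = 18 cm/s
5–7 s: 3 × 2 = 6 cm/s
7–13 s: 1 × 6 = 6 cm/s
Δv = 10 cm/s, so v(13) = 4 + (10) = 14 cm/s.

14 cm/s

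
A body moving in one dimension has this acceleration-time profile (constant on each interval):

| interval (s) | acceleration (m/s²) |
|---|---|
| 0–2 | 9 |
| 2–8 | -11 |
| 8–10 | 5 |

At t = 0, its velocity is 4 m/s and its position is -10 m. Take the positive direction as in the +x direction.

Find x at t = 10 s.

On each constant-a segment, Δv = aΔt and Δx = v₀Δt + ½aΔt²; chain segment to segment.
0–2 s: v starts 4 m/s; Δx = 4·2 + ½·9·2² = 26 m; v ends 22 m/s.
2–8 s: v starts 22 m/s; Δx = 22·6 + ½·-11·6² = -66 m; v ends -44 m/s.
8–10 s: v starts -44 m/s; Δx = -44·2 + ½·5·2² = -78 m; v ends -34 m/s.
x(10) = -10 + Σ Δx = -128 m.

-128 m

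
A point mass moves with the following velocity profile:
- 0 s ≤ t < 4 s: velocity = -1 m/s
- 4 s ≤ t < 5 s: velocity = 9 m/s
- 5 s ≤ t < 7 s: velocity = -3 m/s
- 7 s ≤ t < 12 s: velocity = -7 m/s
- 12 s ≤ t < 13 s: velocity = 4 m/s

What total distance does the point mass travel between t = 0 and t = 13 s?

Total distance travelled is ∫|v| dt — sum the magnitudes of each area piece.
0–4 s: |-1| × 4 = 4 m
4–5 s: |9| × 1 = 9 m
5–7 s: |-3| × 2 = 6 m
7–12 s: |-7| × 5 = 35 m
12–13 s: |4| × 1 = 4 m
Total distance = 58 m

58 m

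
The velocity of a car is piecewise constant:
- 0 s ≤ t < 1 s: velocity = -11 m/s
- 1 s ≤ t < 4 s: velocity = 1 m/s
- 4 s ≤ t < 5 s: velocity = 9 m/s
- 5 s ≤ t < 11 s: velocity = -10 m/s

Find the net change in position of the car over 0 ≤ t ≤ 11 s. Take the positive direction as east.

-59 m

Net displacement equals the area under the velocity-time graph (areas below the axis count negative).
0–1 s: -11 × 1 = -11 m
1–4 s: 1 × 3 = 3 m
4–5 s: 9 × 1 = 9 m
5–11 s: -10 × 6 = -60 m
Net displacement = -59 m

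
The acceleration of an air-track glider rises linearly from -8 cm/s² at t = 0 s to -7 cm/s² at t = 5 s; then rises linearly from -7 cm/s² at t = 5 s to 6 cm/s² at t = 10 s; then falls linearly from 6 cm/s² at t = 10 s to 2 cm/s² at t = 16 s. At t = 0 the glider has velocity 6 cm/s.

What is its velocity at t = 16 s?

-10 cm/s

Δv equals the area under the a-t graph; then v = v₀ + Δv.
0–5 s: ½(-8 + -7)(5) = -37.5 cm/s
5–10 s: ½(-7 + 6)(5) = -2.5 cm/s
10–16 s: ½(6 + 2)(6) = 24 cm/s
Δv = -16 cm/s, so v(16) = 6 + (-16) = -10 cm/s.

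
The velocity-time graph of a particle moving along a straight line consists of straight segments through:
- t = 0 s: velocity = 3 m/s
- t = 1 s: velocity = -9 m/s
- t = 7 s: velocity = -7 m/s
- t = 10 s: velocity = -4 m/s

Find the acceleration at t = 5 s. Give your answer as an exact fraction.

1/3 m/s²

Acceleration is the slope of the v-t graph on 1–7 s: (-7 − -9)/(7 − 1) = 1/3 m/s².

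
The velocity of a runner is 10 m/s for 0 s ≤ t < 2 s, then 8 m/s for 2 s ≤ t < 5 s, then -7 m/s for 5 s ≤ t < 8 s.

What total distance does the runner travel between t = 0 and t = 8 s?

Distance (not displacement) is the total path length: add the absolute areas under v-t.
0–2 s: |10| × 2 = 20 m
2–5 s: |8| × 3 = 24 m
5–8 s: |-7| × 3 = 21 m
Total distance = 65 m

65 m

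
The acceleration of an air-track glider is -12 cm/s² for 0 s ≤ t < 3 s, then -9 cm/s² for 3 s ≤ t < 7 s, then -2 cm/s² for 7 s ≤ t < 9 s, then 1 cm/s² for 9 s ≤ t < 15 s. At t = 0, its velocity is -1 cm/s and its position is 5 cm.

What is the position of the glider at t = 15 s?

-866 cm

On each constant-a segment, Δv = aΔt and Δx = v₀Δt + ½aΔt²; chain segment to segment.
0–3 s: v starts -1 cm/s; Δx = -1·3 + ½·-12·3² = -57 cm; v ends -37 cm/s.
3–7 s: v starts -37 cm/s; Δx = -37·4 + ½·-9·4² = -220 cm; v ends -73 cm/s.
7–9 s: v starts -73 cm/s; Δx = -73·2 + ½·-2·2² = -150 cm; v ends -77 cm/s.
9–15 s: v starts -77 cm/s; Δx = -77·6 + ½·1·6² = -444 cm; v ends -71 cm/s.
x(15) = 5 + Σ Δx = -866 cm.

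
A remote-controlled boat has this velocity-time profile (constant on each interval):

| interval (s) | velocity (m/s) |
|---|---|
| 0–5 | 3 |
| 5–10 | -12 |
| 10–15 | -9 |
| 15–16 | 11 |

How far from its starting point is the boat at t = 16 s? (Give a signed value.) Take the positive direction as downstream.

Net displacement equals the area under the velocity-time graph (areas below the axis count negative).
0–5 s: 3 × 5 = 15 m
5–10 s: -12 × 5 = -60 m
10–15 s: -9 × 5 = -45 m
15–16 s: 11 × 1 = 11 m
Net displacement = -79 m

-79 m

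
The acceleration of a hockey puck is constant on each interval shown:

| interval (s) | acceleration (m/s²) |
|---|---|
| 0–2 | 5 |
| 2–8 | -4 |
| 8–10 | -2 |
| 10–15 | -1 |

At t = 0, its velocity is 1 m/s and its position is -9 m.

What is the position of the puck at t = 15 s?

On each constant-a segment, Δv = aΔt and Δx = v₀Δt + ½aΔt²; chain segment to segment.
0–2 s: v starts 1 m/s; Δx = 1·2 + ½·5·2² = 12 m; v ends 11 m/s.
2–8 s: v starts 11 m/s; Δx = 11·6 + ½·-4·6² = -6 m; v ends -13 m/s.
8–10 s: v starts -13 m/s; Δx = -13·2 + ½·-2·2² = -30 m; v ends -17 m/s.
10–15 s: v starts -17 m/s; Δx = -17·5 + ½·-1·5² = -97.5 m; v ends -22 m/s.
x(15) = -9 + Σ Δx = -130.5 m.

-130.5 m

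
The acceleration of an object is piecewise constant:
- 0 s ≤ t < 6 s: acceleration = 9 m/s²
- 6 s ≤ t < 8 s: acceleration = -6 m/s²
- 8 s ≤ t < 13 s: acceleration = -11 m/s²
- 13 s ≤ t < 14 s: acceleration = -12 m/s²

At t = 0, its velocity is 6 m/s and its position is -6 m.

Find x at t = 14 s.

389.5 m

On each constant-a segment, Δv = aΔt and Δx = v₀Δt + ½aΔt²; chain segment to segment.
0–6 s: v starts 6 m/s; Δx = 6·6 + ½·9·6² = 198 m; v ends 60 m/s.
6–8 s: v starts 60 m/s; Δx = 60·2 + ½·-6·2² = 108 m; v ends 48 m/s.
8–13 s: v starts 48 m/s; Δx = 48·5 + ½·-11·5² = 102.5 m; v ends -7 m/s.
13–14 s: v starts -7 m/s; Δx = -7·1 + ½·-12·1² = -13 m; v ends -19 m/s.
x(14) = -6 + Σ Δx = 389.5 m.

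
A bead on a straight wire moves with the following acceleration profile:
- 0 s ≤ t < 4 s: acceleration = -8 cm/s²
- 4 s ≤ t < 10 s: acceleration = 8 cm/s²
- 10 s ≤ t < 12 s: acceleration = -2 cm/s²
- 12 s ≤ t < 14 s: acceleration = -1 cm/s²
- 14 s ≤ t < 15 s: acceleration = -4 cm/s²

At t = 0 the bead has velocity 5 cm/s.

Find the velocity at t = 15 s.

11 cm/s

Δv equals the area under the a-t graph; then v = v₀ + Δv.
0–4 s: -8 × 4 = -32 cm/s
4–10 s: 8 × 6 = 48 cm/s
10–12 s: -2 × 2 = -4 cm/s
12–14 s: -1 × 2 = -2 cm/s
14–15 s: -4 × 1 = -4 cm/s
Δv = 6 cm/s, so v(15) = 5 + (6) = 11 cm/s.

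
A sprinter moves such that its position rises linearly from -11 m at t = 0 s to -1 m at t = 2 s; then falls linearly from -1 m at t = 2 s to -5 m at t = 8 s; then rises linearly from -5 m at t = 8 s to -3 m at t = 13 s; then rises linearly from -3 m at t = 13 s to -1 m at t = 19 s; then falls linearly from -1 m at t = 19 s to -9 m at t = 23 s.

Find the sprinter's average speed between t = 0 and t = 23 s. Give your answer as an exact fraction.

Average speed = (total path length)/(elapsed time); on a piecewise-linear x-t graph the path length is Σ|Δx|.
0–2 s: |Δx| = |-1 − -11| = 10 m
2–8 s: |Δx| = |-5 − -1| = 4 m
8–13 s: |Δx| = |-3 − -5| = 2 m
13–19 s: |Δx| = |-1 − -3| = 2 m
19–23 s: |Δx| = |-9 − -1| = 8 m
Total path = 26 m; average speed = 26/23 = 26/23 m/s.

26/23 m/s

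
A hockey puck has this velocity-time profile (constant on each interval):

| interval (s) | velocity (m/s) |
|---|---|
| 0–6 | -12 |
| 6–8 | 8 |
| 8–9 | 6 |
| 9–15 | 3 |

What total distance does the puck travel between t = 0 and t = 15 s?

112 m

Total distance travelled is ∫|v| dt — sum the magnitudes of each area piece.
0–6 s: |-12| × 6 = 72 m
6–8 s: |8| × 2 = 16 m
8–9 s: |6| × 1 = 6 m
9–15 s: |3| × 6 = 18 m
Total distance = 112 m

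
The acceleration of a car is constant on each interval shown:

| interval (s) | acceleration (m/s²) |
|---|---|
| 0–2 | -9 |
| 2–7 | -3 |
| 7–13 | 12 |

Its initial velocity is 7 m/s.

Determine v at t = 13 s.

46 m/s

Δv equals the area under the a-t graph; then v = v₀ + Δv.
0–2 s: -9 × 2 = -18 m/s
2–7 s: -3 × 5 = -15 m/s
7–13 s: 12 × 6 = 72 m/s
Δv = 39 m/s, so v(13) = 7 + (39) = 46 m/s.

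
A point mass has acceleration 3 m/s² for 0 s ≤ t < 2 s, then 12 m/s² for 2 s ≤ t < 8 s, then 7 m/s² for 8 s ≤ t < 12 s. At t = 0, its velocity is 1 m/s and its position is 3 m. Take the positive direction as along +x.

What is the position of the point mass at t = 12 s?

641 m

On each constant-a segment, Δv = aΔt and Δx = v₀Δt + ½aΔt²; chain segment to segment.
0–2 s: v starts 1 m/s; Δx = 1·2 + ½·3·2² = 8 m; v ends 7 m/s.
2–8 s: v starts 7 m/s; Δx = 7·6 + ½·12·6² = 258 m; v ends 79 m/s.
8–12 s: v starts 79 m/s; Δx = 79·4 + ½·7·4² = 372 m; v ends 107 m/s.
x(12) = 3 + Σ Δx = 641 m.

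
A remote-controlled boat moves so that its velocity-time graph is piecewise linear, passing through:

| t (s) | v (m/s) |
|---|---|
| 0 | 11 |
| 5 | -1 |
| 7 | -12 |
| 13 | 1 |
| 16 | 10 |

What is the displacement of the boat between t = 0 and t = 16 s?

Displacement is the signed area under the v-t curve.
0–5 s: ½(11 + -1)(5) = 25 m
5–7 s: ½(-1 + -12)(2) = -13 m
7–13 s: ½(-12 + 1)(6) = -33 m
13–16 s: ½(1 + 10)(3) = 16.5 m
Net displacement = -4.5 m

-4.5 m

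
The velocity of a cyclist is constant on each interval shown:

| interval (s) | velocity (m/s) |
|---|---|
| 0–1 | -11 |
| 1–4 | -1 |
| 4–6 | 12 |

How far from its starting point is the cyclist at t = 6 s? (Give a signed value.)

Net displacement equals the area under the velocity-time graph (areas below the axis count negative).
0–1 s: -11 × 1 = -11 m
1–4 s: -1 × 3 = -3 m
4–6 s: 12 × 2 = 24 m
Net displacement = 10 m

10 m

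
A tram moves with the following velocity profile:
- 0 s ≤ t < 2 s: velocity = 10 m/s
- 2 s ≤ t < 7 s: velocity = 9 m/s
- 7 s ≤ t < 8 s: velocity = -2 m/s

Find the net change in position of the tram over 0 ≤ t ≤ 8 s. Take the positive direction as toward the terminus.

Net displacement equals the area under the velocity-time graph (areas below the axis count negative).
0–2 s: 10 × 2 = 20 m
2–7 s: 9 × 5 = 45 m
7–8 s: -2 × 1 = -2 m
Net displacement = 63 m

63 m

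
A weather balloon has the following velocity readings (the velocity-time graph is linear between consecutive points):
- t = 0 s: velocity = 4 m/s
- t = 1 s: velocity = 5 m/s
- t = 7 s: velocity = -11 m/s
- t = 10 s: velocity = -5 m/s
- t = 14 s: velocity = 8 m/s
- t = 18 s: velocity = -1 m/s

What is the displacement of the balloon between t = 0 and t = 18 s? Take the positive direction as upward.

Net displacement equals the area under the velocity-time graph (areas below the axis count negative).
0–1 s: ½(4 + 5)(1) = 4.5 m
1–7 s: ½(5 + -11)(6) = -18 m
7–10 s: ½(-11 + -5)(3) = -24 m
10–14 s: ½(-5 + 8)(4) = 6 m
14–18 s: ½(8 + -1)(4) = 14 m
Net displacement = -17.5 m

-17.5 m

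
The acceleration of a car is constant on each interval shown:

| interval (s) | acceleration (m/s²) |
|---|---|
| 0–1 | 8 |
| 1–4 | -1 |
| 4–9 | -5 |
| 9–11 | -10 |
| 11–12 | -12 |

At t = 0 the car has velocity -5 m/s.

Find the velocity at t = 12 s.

-57 m/s

Δv equals the area under the a-t graph; then v = v₀ + Δv.
0–1 s: 8 × 1 = 8 m/s
1–4 s: -1 × 3 = -3 m/s
4–9 s: -5 × 5 = -25 m/s
9–11 s: -10 × 2 = -20 m/s
11–12 s: -12 × 1 = -12 m/s
Δv = -52 m/s, so v(12) = -5 + (-52) = -57 m/s.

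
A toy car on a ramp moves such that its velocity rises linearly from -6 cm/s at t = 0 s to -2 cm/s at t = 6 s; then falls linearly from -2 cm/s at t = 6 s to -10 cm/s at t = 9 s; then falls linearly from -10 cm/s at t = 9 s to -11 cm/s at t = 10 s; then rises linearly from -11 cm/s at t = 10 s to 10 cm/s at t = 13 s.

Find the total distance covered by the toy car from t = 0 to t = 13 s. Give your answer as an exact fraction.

478/7 cm

Total distance travelled is ∫|v| dt — sum the magnitudes of each area piece.
0–6 s: |½(-6 + -2)(6)| = 24 cm
6–9 s: |½(-2 + -10)(3)| = 18 cm
9–10 s: |½(-10 + -11)(1)| = 10.5 cm
10–13 s: v = 0 at t = 81/7 s; triangle areas 121/14 + 50/7 = 221/14 cm
Total distance = 478/7 cm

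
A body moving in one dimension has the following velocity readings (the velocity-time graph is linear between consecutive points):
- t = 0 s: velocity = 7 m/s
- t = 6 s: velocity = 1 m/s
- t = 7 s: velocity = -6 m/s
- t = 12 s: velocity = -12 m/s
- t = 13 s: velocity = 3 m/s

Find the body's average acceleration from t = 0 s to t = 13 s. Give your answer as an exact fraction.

Average acceleration = Δv/Δt = (3 − 7)/(13 − 0) = -4/13 m/s².

-4/13 m/s²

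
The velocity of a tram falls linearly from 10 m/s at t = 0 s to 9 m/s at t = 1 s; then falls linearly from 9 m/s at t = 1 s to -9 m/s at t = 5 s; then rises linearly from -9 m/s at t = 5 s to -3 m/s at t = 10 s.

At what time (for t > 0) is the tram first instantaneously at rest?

t = 3 s

v changes sign on 1–5 s (from 9 to -9); the graph is linear there, so v = 0 at t = 1 + (-9)·(5 − 1)/(-9 − 9) = 3 s.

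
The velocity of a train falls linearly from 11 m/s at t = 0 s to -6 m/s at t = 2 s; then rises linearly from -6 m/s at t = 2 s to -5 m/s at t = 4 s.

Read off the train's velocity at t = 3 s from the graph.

On 2–4 s the graph is linear from -6 to -5 m/s: v(3) = -6 + (-5 − -6)·(3 − 2)/(4 − 2) = -5.5 m/s.

-5.5 m/s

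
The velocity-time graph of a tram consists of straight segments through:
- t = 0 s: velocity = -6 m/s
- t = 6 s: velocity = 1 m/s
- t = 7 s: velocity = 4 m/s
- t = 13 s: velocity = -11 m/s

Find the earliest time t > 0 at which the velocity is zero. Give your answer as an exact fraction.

v changes sign on 0–6 s (from -6 to 1); the graph is linear there, so v = 0 at t = 0 + (6)·(6 − 0)/(1 − -6) = 36/7 s.

t = 36/7 s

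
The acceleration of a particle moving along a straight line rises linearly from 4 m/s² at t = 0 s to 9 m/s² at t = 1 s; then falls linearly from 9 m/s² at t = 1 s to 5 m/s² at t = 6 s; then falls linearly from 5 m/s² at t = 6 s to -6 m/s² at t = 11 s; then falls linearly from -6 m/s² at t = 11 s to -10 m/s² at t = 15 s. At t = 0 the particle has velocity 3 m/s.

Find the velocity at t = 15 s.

10 m/s

Δv equals the area under the a-t graph; then v = v₀ + Δv.
0–1 s: ½(4 + 9)(1) = 6.5 m/s
1–6 s: ½(9 + 5)(5) = 35 m/s
6–11 s: ½(5 + -6)(5) = -2.5 m/s
11–15 s: ½(-6 + -10)(4) = -32 m/s
Δv = 7 m/s, so v(15) = 3 + (7) = 10 m/s.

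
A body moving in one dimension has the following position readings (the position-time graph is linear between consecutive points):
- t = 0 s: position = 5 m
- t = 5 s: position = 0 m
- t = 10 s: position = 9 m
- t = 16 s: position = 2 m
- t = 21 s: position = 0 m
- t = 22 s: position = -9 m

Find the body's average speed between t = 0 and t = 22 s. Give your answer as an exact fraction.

16/11 m/s

Average speed = (total path length)/(elapsed time); on a piecewise-linear x-t graph the path length is Σ|Δx|.
0–5 s: |Δx| = |0 − 5| = 5 m
5–10 s: |Δx| = |9 − 0| = 9 m
10–16 s: |Δx| = |2 − 9| = 7 m
16–21 s: |Δx| = |0 − 2| = 2 m
21–22 s: |Δx| = |-9 − 0| = 9 m
Total path = 32 m; average speed = 32/22 = 16/11 m/s.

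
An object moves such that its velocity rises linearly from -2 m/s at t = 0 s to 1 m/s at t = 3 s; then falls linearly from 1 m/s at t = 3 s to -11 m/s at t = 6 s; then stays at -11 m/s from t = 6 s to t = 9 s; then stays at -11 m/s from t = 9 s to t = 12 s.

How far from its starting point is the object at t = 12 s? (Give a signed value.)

Net displacement equals the area under the velocity-time graph (areas below the axis count negative).
0–3 s: ½(-2 + 1)(3) = -1.5 m
3–6 s: ½(1 + -11)(3) = -15 m
6–9 s: -11 × 3 = -33 m
9–12 s: -11 × 3 = -33 m
Net displacement = -82.5 m

-82.5 m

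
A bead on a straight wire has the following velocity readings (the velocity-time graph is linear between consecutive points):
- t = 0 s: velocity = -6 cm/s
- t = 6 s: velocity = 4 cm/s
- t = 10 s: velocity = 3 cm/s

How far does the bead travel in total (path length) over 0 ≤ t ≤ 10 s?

29.6 cm

Total distance travelled is ∫|v| dt — sum the magnitudes of each area piece.
0–6 s: v = 0 at t = 3.6 s; triangle areas 10.8 + 4.8 = 15.6 cm
6–10 s: |½(4 + 3)(4)| = 14 cm
Total distance = 29.6 cm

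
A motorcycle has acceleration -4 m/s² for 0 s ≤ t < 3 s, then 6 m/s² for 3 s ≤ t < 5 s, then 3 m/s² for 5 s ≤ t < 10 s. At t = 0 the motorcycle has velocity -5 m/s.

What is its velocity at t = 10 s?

10 m/s

Δv equals the area under the a-t graph; then v = v₀ + Δv.
0–3 s: -4 × 3 = -12 m/s
3–5 s: 6 × 2 = 12 m/s
5–10 s: 3 × 5 = 15 m/s
Δv = 15 m/s, so v(10) = -5 + (15) = 10 m/s.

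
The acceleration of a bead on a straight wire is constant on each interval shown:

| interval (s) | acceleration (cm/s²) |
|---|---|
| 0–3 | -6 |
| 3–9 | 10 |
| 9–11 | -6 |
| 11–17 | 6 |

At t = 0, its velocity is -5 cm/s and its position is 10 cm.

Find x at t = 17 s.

330 cm

On each constant-a segment, Δv = aΔt and Δx = v₀Δt + ½aΔt²; chain segment to segment.
0–3 s: v starts -5 cm/s; Δx = -5·3 + ½·-6·3² = -42 cm; v ends -23 cm/s.
3–9 s: v starts -23 cm/s; Δx = -23·6 + ½·10·6² = 42 cm; v ends 37 cm/s.
9–11 s: v starts 37 cm/s; Δx = 37·2 + ½·-6·2² = 62 cm; v ends 25 cm/s.
11–17 s: v starts 25 cm/s; Δx = 25·6 + ½·6·6² = 258 cm; v ends 61 cm/s.
x(17) = 10 + Σ Δx = 330 cm.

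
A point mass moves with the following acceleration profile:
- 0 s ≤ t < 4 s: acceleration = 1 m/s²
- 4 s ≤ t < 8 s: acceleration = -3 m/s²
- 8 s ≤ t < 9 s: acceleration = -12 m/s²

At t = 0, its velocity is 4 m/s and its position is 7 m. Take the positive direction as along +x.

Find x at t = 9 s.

On each constant-a segment, Δv = aΔt and Δx = v₀Δt + ½aΔt²; chain segment to segment.
0–4 s: v starts 4 m/s; Δx = 4·4 + ½·1·4² = 24 m; v ends 8 m/s.
4–8 s: v starts 8 m/s; Δx = 8·4 + ½·-3·4² = 8 m; v ends -4 m/s.
8–9 s: v starts -4 m/s; Δx = -4·1 + ½·-12·1² = -10 m; v ends -16 m/s.
x(9) = 7 + Σ Δx = 29 m.

29 m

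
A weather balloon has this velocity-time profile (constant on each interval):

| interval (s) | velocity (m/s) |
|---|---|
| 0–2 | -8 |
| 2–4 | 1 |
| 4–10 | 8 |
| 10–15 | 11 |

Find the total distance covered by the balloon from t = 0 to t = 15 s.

121 m

Distance (not displacement) is the total path length: add the absolute areas under v-t.
0–2 s: |-8| × 2 = 16 m
2–4 s: |1| × 2 = 2 m
4–10 s: |8| × 6 = 48 m
10–15 s: |11| × 5 = 55 m
Total distance = 121 m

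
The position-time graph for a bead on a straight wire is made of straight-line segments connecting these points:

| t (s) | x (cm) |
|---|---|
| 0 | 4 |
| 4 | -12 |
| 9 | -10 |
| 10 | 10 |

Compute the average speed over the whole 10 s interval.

Average speed = (total path length)/(elapsed time); on a piecewise-linear x-t graph the path length is Σ|Δx|.
0–4 s: |Δx| = |-12 − 4| = 16 cm
4–9 s: |Δx| = |-10 − -12| = 2 cm
9–10 s: |Δx| = |10 − -10| = 20 cm
Total path = 38 cm; average speed = 38/10 = 3.8 cm/s.

3.8 cm/s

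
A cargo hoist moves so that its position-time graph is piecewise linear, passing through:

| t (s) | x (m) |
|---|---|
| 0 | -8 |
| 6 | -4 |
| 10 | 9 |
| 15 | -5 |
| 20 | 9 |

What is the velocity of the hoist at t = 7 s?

3.25 m/s

Velocity is the slope of the x-t graph on 6–10 s: (9 − -4)/(10 − 6) = 3.25 m/s.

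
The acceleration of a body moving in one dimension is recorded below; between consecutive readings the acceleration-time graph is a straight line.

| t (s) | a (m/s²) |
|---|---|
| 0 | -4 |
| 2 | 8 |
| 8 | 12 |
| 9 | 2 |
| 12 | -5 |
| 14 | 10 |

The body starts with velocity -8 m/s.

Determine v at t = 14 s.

Δv equals the area under the a-t graph; then v = v₀ + Δv.
0–2 s: ½(-4 + 8)(2) = 4 m/s
2–8 s: ½(8 + 12)(6) = 60 m/s
8–9 s: ½(12 + 2)(1) = 7 m/s
9–12 s: ½(2 + -5)(3) = -4.5 m/s
12–14 s: ½(-5 + 10)(2) = 5 m/s
Δv = 71.5 m/s, so v(14) = -8 + (71.5) = 63.5 m/s.

63.5 m/s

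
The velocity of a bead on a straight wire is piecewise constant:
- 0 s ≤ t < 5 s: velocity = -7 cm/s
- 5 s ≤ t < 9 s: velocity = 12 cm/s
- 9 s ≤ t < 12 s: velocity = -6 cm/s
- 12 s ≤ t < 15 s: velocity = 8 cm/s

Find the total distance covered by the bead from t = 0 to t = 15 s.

125 cm

Total distance travelled is ∫|v| dt — sum the magnitudes of each area piece.
0–5 s: |-7| × 5 = 35 cm
5–9 s: |12| × 4 = 48 cm
9–12 s: |-6| × 3 = 18 cm
12–15 s: |8| × 3 = 24 cm
Total distance = 125 cm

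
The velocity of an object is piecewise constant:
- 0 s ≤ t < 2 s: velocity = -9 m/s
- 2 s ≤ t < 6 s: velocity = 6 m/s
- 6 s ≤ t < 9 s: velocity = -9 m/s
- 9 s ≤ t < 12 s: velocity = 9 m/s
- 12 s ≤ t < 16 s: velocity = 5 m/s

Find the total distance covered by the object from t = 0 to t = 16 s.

116 m

Total distance travelled is ∫|v| dt — sum the magnitudes of each area piece.
0–2 s: |-9| × 2 = 18 m
2–6 s: |6| × 4 = 24 m
6–9 s: |-9| × 3 = 27 m
9–12 s: |9| × 3 = 27 m
12–16 s: |5| × 4 = 20 m
Total distance = 116 m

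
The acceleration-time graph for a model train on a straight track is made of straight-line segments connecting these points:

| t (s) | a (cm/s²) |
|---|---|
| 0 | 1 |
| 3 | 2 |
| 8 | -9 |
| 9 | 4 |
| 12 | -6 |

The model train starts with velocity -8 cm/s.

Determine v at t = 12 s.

-26.5 cm/s

Δv equals the area under the a-t graph; then v = v₀ + Δv.
0–3 s: ½(1 + 2)(3) = 4.5 cm/s
3–8 s: ½(2 + -9)(5) = -17.5 cm/s
8–9 s: ½(-9 + 4)(1) = -2.5 cm/s
9–12 s: ½(4 + -6)(3) = -3 cm/s
Δv = -18.5 cm/s, so v(12) = -8 + (-18.5) = -26.5 cm/s.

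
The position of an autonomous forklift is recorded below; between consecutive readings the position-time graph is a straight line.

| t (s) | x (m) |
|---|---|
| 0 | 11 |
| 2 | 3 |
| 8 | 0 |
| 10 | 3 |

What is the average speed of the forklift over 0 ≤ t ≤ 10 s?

Average speed = (total path length)/(elapsed time); on a piecewise-linear x-t graph the path length is Σ|Δx|.
0–2 s: |Δx| = |3 − 11| = 8 m
2–8 s: |Δx| = |0 − 3| = 3 m
8–10 s: |Δx| = |3 − 0| = 3 m
Total path = 14 m; average speed = 14/10 = 1.4 m/s.

1.4 m/s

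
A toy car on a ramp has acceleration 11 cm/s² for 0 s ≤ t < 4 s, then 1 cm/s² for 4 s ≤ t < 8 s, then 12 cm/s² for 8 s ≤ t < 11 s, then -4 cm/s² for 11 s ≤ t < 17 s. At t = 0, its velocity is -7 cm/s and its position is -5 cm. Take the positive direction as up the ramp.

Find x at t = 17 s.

778 cm

On each constant-a segment, Δv = aΔt and Δx = v₀Δt + ½aΔt²; chain segment to segment.
0–4 s: v starts -7 cm/s; Δx = -7·4 + ½·11·4² = 60 cm; v ends 37 cm/s.
4–8 s: v starts 37 cm/s; Δx = 37·4 + ½·1·4² = 156 cm; v ends 41 cm/s.
8–11 s: v starts 41 cm/s; Δx = 41·3 + ½·12·3² = 177 cm; v ends 77 cm/s.
11–17 s: v starts 77 cm/s; Δx = 77·6 + ½·-4·6² = 390 cm; v ends 53 cm/s.
x(17) = -5 + Σ Δx = 778 cm.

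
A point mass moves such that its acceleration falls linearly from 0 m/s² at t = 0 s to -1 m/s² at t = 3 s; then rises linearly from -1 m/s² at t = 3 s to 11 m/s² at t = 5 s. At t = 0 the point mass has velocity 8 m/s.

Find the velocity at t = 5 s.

Δv equals the area under the a-t graph; then v = v₀ + Δv.
0–3 s: ½(0 + -1)(3) = -1.5 m/s
3–5 s: ½(-1 + 11)(2) = 10 m/s
Δv = 8.5 m/s, so v(5) = 8 + (8.5) = 16.5 m/s.

16.5 m/s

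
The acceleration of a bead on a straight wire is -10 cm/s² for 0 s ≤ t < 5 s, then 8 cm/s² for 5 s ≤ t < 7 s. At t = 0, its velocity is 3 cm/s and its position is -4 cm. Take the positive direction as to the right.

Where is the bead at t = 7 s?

On each constant-a segment, Δv = aΔt and Δx = v₀Δt + ½aΔt²; chain segment to segment.
0–5 s: v starts 3 cm/s; Δx = 3·5 + ½·-10·5² = -110 cm; v ends -47 cm/s.
5–7 s: v starts -47 cm/s; Δx = -47·2 + ½·8·2² = -78 cm; v ends -31 cm/s.
x(7) = -4 + Σ Δx = -192 cm.

-192 cm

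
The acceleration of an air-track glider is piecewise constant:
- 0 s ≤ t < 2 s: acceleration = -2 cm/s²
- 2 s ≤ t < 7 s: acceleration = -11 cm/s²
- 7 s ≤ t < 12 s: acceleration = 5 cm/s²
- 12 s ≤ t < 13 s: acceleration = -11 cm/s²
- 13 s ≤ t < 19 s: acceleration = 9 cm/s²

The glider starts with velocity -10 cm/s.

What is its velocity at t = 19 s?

Δv equals the area under the a-t graph; then v = v₀ + Δv.
0–2 s: -2 × 2 = -4 cm/s
2–7 s: -11 × 5 = -55 cm/s
7–12 s: 5 × 5 = 25 cm/s
12–13 s: -11 × 1 = -11 cm/s
13–19 s: 9 × 6 = 54 cm/s
Δv = 9 cm/s, so v(19) = -10 + (9) = -1 cm/s.

-1 cm/s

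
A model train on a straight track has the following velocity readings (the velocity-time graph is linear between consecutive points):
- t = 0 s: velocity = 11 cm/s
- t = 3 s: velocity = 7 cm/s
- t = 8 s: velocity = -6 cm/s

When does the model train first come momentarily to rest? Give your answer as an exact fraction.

t = 74/13 s

v changes sign on 3–8 s (from 7 to -6); the graph is linear there, so v = 0 at t = 3 + (-7)·(8 − 3)/(-6 − 7) = 74/13 s.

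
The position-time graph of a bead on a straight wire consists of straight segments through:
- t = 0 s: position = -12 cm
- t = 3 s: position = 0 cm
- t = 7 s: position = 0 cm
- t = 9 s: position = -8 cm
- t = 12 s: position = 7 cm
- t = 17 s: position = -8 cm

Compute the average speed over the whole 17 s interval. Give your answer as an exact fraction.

Average speed = (total path length)/(elapsed time); on a piecewise-linear x-t graph the path length is Σ|Δx|.
0–3 s: |Δx| = |0 − -12| = 12 cm
3–7 s: |Δx| = |0 − 0| = 0 cm
7–9 s: |Δx| = |-8 − 0| = 8 cm
9–12 s: |Δx| = |7 − -8| = 15 cm
12–17 s: |Δx| = |-8 − 7| = 15 cm
Total path = 50 cm; average speed = 50/17 = 50/17 cm/s.

50/17 cm/s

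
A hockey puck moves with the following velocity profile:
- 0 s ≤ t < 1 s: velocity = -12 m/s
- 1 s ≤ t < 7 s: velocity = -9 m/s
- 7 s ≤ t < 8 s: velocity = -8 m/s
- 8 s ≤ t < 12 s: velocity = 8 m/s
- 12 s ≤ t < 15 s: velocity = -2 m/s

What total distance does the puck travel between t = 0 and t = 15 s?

Total distance travelled is ∫|v| dt — sum the magnitudes of each area piece.
0–1 s: |-12| × 1 = 12 m
1–7 s: |-9| × 6 = 54 m
7–8 s: |-8| × 1 = 8 m
8–12 s: |8| × 4 = 32 m
12–15 s: |-2| × 3 = 6 m
Total distance = 112 m

112 m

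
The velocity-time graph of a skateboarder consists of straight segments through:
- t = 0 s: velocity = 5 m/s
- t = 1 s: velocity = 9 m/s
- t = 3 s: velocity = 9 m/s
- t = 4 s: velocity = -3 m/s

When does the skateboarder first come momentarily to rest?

v changes sign on 3–4 s (from 9 to -3); the graph is linear there, so v = 0 at t = 3 + (-9)·(4 − 3)/(-3 − 9) = 3.75 s.

t = 3.75 s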